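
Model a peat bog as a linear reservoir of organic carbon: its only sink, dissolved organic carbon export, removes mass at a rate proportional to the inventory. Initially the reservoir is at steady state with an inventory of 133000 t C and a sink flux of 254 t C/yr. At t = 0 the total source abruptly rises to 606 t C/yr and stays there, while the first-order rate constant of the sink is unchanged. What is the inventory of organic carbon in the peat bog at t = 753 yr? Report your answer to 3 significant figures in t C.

274000 t C

The sink rate constant is k = F₀/M₀ = 254/133000 = 0.001910 yr⁻¹.
Solving dM/dt = F₁ − kM with M(0) = M₀ gives M(t) = F₁/k + (M₀ − F₁/k)·e^(−kt).
F₁/k = 606/0.001910 = 317310 t C; kt = 0.001910 × 753 = 1.438, e^(−kt) = 0.2374.
M(753) = 317310 + (133000 − 317310) × 0.2374 = 317310 − 43750 = 273560 t C.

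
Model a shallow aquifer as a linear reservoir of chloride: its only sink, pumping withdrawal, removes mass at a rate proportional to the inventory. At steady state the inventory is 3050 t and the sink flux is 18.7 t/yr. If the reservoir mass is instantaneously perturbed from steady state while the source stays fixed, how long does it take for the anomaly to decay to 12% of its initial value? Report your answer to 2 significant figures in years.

For a linear reservoir the anomaly decays as exp(−t/τ) with τ = M/F = 3050/18.7 = 163.1 yr.
exp(−t/τ) = 0.12 ⇒ t = −τ ln(0.12) = 163.1 × 2.120 = 345.8 yr.

350 yr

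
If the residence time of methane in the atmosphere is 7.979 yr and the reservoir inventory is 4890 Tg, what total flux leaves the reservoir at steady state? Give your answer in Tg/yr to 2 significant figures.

F = M / τ = 4890 / 7.979 = 612.9 Tg/yr.

610 Tg/yr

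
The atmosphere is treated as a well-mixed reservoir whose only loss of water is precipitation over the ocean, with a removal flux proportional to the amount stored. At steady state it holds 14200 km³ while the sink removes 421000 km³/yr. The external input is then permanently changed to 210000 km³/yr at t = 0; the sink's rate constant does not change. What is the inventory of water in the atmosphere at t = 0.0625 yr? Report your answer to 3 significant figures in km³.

8200 km³

The sink rate constant is k = F₀/M₀ = 421000/14200 = 29.65 yr⁻¹.
Solving dM/dt = F₁ − kM with M(0) = M₀ gives M(t) = F₁/k + (M₀ − F₁/k)·e^(−kt).
F₁/k = 210000/29.65 = 7083.1 km³; kt = 29.65 × 0.0625 = 1.853, e^(−kt) = 0.1568.
M(0.0625) = 7083.1 + (14200 − 7083.1) × 0.1568 = 7083.1 + 1116 = 8198.8 km³.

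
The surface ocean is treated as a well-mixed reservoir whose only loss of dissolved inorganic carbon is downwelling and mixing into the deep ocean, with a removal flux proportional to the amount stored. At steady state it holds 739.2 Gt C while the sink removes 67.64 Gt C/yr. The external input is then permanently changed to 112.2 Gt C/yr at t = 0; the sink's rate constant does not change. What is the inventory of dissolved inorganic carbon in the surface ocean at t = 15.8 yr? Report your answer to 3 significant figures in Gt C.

τ = M₀/F₀ = 739.2/67.64 = 10.93 yr; rate constant k = 1/τ.
New steady state M_∞ = F₁/k = F₁·τ = 112.2 × 10.93 = 1226.2 Gt C.
M(t) = M_∞ + (M₀ − M_∞)·e^(−t/τ); t/τ = 15.8/10.93 = 1.446, so e^(−t/τ) = 0.2356.
M(t) = 1226.2 − 487.0 × 0.2356 = 1111.5 Gt C.

1110 Gt C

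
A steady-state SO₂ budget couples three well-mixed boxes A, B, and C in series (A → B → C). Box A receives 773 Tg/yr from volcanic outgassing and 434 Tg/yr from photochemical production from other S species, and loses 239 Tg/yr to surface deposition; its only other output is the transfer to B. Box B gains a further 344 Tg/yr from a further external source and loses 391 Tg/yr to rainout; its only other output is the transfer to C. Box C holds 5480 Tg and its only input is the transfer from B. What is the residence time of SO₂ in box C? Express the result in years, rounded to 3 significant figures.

Box A: F(A→B) = (773 + 434) − 239 = 968.00 Tg/yr.
Box B: F(B→C) = (968.00 + 344) − 391 = 921.00 Tg/yr.
Box C throughput = its input = 921.00 Tg/yr; τ = 5480 / 921.00 = 5.950 yr.

5.95 yr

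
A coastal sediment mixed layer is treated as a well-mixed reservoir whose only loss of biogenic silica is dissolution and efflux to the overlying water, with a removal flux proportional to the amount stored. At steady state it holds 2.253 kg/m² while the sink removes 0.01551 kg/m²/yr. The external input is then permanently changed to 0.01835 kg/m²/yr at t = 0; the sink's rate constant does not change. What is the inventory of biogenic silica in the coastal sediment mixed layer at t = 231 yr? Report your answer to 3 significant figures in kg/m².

2.58 kg/m²

τ = M₀/F₀ = 2.253/0.01551 = 145.3 yr; rate constant k = 1/τ.
New steady state M_∞ = F₁/k = F₁·τ = 0.01835 × 145.3 = 2.6655 kg/m².
M(t) = M_∞ + (M₀ − M_∞)·e^(−t/τ); t/τ = 231/145.3 = 1.590, so e^(−t/τ) = 0.2039.
M(t) = 2.6655 − 0.4125 × 0.2039 = 2.5814 kg/m².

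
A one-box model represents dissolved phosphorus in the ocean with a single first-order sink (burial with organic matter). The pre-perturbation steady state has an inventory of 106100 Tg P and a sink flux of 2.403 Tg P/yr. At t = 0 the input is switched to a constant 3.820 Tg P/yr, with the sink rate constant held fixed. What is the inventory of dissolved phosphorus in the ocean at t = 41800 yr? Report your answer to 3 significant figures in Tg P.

144000 Tg P

τ = M₀/F₀ = 106100/2.403 = 44150 yr; rate constant k = 1/τ.
New steady state M_∞ = F₁/k = F₁·τ = 3.820 × 44150 = 168670 Tg P.
M(t) = M_∞ + (M₀ − M_∞)·e^(−t/τ); t/τ = 41800/44150 = 0.9467, so e^(−t/τ) = 0.3880.
M(t) = 168670 − 62570 × 0.3880 = 144390 Tg P.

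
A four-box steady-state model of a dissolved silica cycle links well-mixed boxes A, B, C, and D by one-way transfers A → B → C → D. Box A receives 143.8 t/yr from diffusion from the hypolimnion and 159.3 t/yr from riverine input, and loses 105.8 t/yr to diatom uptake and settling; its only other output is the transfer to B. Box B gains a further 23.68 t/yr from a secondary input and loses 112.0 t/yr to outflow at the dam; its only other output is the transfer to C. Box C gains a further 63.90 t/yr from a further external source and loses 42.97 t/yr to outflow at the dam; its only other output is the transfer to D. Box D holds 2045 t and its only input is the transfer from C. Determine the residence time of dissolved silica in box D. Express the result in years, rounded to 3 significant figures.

Box A: F(A→B) = (143.8 + 159.3) − 105.8 = 197.30 t/yr.
Box B: F(B→C) = (197.30 + 23.68) − 112.0 = 108.98 t/yr.
Box C: F(C→D) = (108.98 + 63.90) − 42.97 = 129.91 t/yr.
Box D throughput = its input = 129.91 t/yr; τ = 2045 / 129.91 = 15.74 yr.

15.7 yr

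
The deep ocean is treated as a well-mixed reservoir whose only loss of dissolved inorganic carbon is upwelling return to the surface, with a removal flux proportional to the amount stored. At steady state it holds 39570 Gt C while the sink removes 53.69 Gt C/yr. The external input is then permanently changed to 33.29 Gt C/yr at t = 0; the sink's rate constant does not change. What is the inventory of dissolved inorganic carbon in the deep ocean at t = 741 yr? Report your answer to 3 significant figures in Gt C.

Residence time τ = M₀/F₀ = 737.0 yr. The eventual steady state is M_∞ = M₀·(F₁/F₀) = 39570 × 33.29/53.69 = 24535 Gt C.
The anomaly ΔM(t) = M(t) − M_∞ decays as ΔM₀·e^(−t/τ) with ΔM₀ = 39570 − 24535 = 15030 Gt C.
At t = 741 yr, e^(−t/τ) = e^(−1.005) = 0.3659, so ΔM = 5501 Gt C and M = 24535 + 5501 = 30036 Gt C.

30000 Gt C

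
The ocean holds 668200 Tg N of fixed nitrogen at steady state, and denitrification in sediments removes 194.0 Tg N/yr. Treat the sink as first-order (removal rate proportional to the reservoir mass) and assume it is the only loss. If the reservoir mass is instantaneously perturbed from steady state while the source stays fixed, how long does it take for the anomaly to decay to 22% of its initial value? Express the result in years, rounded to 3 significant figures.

For a linear reservoir the anomaly decays as exp(−t/τ) with τ = M/F = 668200/194.0 = 3444 yr.
exp(−t/τ) = 0.22 ⇒ t = −τ ln(0.22) = 3444 × 1.514 = 5215 yr.

5220 yr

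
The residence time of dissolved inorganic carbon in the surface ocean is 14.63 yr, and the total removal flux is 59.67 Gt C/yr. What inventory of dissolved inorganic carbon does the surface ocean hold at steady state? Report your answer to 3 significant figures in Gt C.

873 Gt C

τ = M/F ⇒ M = τ × F = 14.63 × 59.67 = 873.0 Gt C.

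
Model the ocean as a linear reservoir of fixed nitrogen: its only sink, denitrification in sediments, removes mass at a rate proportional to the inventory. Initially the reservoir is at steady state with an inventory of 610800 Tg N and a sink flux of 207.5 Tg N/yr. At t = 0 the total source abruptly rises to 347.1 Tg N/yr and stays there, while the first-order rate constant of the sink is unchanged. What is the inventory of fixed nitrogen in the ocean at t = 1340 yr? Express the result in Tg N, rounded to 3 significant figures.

761000 Tg N

τ = M₀/F₀ = 610800/207.5 = 2944 yr; rate constant k = 1/τ.
New steady state M_∞ = F₁/k = F₁·τ = 347.1 × 2944 = 1.0217×10^6 Tg N.
M(t) = M_∞ + (M₀ − M_∞)·e^(−t/τ); t/τ = 1340/2944 = 0.4552, so e^(−t/τ) = 0.6343.
M(t) = 1.0217×10^6 − 410900 × 0.6343 = 761070 Tg N.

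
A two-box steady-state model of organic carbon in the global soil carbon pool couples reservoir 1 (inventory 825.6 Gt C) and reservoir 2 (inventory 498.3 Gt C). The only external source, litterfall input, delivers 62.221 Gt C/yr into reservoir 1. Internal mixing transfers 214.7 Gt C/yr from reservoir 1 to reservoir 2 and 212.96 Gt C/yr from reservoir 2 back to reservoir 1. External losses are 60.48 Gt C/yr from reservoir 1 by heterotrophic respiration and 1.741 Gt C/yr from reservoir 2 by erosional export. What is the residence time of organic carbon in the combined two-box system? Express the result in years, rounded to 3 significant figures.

Treat the two boxes together as one reservoir: the mixing fluxes between them are internal recycling, so τ = ΣM / Σ(external losses).
M_total = 825.6 + 498.3 = 1323.9 Gt C.
ΣF_external_out = 60.48 + 1.741 = 62.221 Gt C/yr.
τ = M_total / ΣF_ext = 1323.9 / 62.221 = 21.28 yr.

21.3 yr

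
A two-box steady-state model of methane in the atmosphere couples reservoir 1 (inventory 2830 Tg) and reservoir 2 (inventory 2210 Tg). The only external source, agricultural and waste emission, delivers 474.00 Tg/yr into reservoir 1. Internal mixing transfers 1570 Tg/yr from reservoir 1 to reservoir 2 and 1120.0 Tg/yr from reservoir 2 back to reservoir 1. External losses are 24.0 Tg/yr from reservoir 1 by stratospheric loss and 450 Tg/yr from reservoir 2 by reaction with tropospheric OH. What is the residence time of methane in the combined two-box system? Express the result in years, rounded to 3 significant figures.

10.6 yr

Treat the two boxes together as one reservoir: the mixing fluxes between them are internal recycling, so τ = ΣM / Σ(external losses).
M_total = 2830 + 2210 = 5040.0 Tg.
ΣF_external_out = 24.0 + 450 = 474.00 Tg/yr.
τ = M_total / ΣF_ext = 5040.0 / 474.00 = 10.63 yr.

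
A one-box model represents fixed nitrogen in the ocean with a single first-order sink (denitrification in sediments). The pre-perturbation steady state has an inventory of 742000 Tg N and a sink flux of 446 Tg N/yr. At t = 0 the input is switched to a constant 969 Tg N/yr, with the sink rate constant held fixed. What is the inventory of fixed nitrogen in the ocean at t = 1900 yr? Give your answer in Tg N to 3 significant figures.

τ = M₀/F₀ = 742000/446 = 1664 yr; rate constant k = 1/τ.
New steady state M_∞ = F₁/k = F₁·τ = 969 × 1664 = 1.6121×10^6 Tg N.
M(t) = M_∞ + (M₀ − M_∞)·e^(−t/τ); t/τ = 1900/1664 = 1.142, so e^(−t/τ) = 0.3192.
M(t) = 1.6121×10^6 − 870100 × 0.3192 = 1.3344×10^6 Tg N.

1.33×10^6 Tg N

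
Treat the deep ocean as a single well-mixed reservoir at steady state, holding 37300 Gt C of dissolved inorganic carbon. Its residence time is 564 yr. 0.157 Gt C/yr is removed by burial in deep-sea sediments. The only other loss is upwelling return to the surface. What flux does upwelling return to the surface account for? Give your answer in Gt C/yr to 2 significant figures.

Total removal F = M/τ = 37300 / 564 = 66.13 Gt C/yr.
Upwelling return to the surface = F − (0.157) = 66.13 − 0.1570 = 65.98 Gt C/yr.

66 Gt C/yr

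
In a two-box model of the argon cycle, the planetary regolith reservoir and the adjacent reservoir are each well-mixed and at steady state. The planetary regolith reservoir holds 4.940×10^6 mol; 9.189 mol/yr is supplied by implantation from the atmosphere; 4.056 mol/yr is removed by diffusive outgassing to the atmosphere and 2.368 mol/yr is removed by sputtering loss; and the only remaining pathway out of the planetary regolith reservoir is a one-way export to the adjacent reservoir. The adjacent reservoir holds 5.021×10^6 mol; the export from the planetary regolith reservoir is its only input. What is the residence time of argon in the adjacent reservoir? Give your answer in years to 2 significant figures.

1.8×10^6 yr

Balance the planetary regolith reservoir: ΣF_in = 9.1890 mol/yr.
Export to the adjacent reservoir = ΣF_in − (4.056 + 2.368) = 2.7650 mol/yr.
At steady state the output of the adjacent reservoir equals its input, 2.7650 mol/yr.
τ = M / F = 5.021×10^6 / 2.7650 = 1.816×10^6 yr.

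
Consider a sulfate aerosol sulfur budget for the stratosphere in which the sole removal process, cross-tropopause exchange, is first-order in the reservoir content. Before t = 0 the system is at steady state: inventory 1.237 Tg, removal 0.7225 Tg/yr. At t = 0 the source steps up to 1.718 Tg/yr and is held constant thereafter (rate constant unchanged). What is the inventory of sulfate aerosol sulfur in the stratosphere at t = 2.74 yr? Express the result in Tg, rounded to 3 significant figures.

2.60 Tg

Residence time τ = M₀/F₀ = 1.712 yr. The eventual steady state is M_∞ = M₀·(F₁/F₀) = 1.237 × 1.718/0.7225 = 2.9414 Tg.
The anomaly ΔM(t) = M(t) − M_∞ decays as ΔM₀·e^(−t/τ) with ΔM₀ = 1.237 − 2.9414 = −1.704 Tg.
At t = 2.74 yr, e^(−t/τ) = e^(−1.600) = 0.2018, so ΔM = −0.3440 Tg and M = 2.9414 − 0.3440 = 2.5974 Tg.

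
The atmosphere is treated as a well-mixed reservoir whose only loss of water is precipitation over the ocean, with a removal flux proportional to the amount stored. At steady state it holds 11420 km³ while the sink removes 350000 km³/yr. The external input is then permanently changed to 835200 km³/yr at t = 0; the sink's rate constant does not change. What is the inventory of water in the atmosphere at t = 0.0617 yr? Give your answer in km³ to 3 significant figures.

The sink rate constant is k = F₀/M₀ = 350000/11420 = 30.65 yr⁻¹.
Solving dM/dt = F₁ − kM with M(0) = M₀ gives M(t) = F₁/k + (M₀ − F₁/k)·e^(−kt).
F₁/k = 835200/30.65 = 27251 km³; kt = 30.65 × 0.0617 = 1.891, e^(−kt) = 0.1509.
M(0.0617) = 27251 + (11420 − 27251) × 0.1509 = 27251 − 2389 = 24862 km³.

24900 km³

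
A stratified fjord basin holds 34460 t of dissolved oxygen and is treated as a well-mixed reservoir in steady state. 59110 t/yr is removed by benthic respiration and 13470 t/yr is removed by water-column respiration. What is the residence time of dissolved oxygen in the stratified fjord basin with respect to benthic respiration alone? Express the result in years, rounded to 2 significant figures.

Residence time with respect to a single sink: τ = M / F_sink.
τ = 34460 / 59110 = 0.5830 yr.

0.58 yr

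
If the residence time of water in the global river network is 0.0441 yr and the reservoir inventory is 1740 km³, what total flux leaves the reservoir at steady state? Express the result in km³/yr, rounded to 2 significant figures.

F = M / τ = 1740 / 0.0441 = 39460 km³/yr.

39000 km³/yr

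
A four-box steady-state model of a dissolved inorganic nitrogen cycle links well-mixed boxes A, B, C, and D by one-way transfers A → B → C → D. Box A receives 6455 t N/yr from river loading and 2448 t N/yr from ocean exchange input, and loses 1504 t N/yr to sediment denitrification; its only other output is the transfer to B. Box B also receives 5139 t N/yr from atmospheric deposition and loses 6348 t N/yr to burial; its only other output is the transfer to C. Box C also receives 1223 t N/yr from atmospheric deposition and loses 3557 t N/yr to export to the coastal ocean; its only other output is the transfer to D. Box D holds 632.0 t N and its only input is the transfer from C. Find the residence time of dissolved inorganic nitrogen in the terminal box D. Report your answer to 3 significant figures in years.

0.164 yr

Box A: F(A→B) = (6455 + 2448) − 1504 = 7399.0 t N/yr.
Box B: F(B→C) = (7399.0 + 5139) − 6348 = 6190.0 t N/yr.
Box C: F(C→D) = (6190.0 + 1223) − 3557 = 3856.0 t N/yr.
Box D throughput = its input = 3856.0 t N/yr; τ = 632.0 / 3856.0 = 0.1639 yr.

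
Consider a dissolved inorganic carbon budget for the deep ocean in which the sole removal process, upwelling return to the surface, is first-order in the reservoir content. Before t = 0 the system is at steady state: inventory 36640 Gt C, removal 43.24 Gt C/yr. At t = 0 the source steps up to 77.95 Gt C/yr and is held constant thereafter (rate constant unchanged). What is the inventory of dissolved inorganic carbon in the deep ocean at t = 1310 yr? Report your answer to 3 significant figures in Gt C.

The sink rate constant is k = F₀/M₀ = 43.24/36640 = 0.001180 yr⁻¹.
Solving dM/dt = F₁ − kM with M(0) = M₀ gives M(t) = F₁/k + (M₀ − F₁/k)·e^(−kt).
F₁/k = 77.95/0.001180 = 66052 Gt C; kt = 0.001180 × 1310 = 1.546, e^(−kt) = 0.2131.
M(1310) = 66052 + (36640 − 66052) × 0.2131 = 66052 − 6268 = 59784 Gt C.

59800 Gt C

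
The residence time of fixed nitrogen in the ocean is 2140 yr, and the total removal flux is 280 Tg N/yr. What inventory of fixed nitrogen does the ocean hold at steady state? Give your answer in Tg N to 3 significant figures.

τ = M/F ⇒ M = τ × F = 2140 × 280 = 599200 Tg N.

599000 Tg N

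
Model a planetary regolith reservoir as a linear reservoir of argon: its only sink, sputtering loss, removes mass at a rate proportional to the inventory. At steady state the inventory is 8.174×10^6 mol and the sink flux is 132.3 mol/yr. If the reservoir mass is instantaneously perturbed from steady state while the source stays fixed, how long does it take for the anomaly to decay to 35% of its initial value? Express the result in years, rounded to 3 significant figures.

64900 yr

For a linear reservoir the anomaly decays as exp(−t/τ) with τ = M/F = 8.174×10^6/132.3 = 61780 yr.
exp(−t/τ) = 0.35 ⇒ t = −τ ln(0.35) = 61780 × 1.050 = 64860 yr.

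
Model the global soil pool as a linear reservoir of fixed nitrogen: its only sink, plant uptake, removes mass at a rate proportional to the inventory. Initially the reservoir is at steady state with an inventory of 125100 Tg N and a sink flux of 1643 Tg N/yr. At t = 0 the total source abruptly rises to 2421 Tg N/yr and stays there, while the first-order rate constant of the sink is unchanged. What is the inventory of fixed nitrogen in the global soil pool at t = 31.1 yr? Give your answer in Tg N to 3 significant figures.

The sink rate constant is k = F₀/M₀ = 1643/125100 = 0.01313 yr⁻¹.
Solving dM/dt = F₁ − kM with M(0) = M₀ gives M(t) = F₁/k + (M₀ − F₁/k)·e^(−kt).
F₁/k = 2421/0.01313 = 184340 Tg N; kt = 0.01313 × 31.1 = 0.4085, e^(−kt) = 0.6647.
M(31.1) = 184340 + (125100 − 184340) × 0.6647 = 184340 − 39370 = 144960 Tg N.

145000 Tg N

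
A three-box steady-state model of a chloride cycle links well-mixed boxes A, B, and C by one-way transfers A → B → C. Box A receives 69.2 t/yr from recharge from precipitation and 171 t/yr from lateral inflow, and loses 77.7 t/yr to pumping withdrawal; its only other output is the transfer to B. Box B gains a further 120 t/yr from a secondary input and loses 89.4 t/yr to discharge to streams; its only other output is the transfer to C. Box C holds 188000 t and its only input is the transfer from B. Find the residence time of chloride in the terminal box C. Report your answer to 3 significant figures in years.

974 yr

Box A: F(A→B) = (69.2 + 171) − 77.7 = 162.50 t/yr.
Box B: F(B→C) = (162.50 + 120) − 89.4 = 193.10 t/yr.
Box C throughput = its input = 193.10 t/yr; τ = 188000 / 193.10 = 973.6 yr.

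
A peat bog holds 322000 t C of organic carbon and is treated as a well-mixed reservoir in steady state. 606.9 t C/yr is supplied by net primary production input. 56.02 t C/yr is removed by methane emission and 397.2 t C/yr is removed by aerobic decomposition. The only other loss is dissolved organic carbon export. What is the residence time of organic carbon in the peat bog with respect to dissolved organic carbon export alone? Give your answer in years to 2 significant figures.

At steady state ΣF_in = ΣF_out.
ΣF_in = 606.90 t C/yr.
Dissolved organic carbon export flux = ΣF_in − (56.02 + 397.2) = 606.90 − 453.2 = 153.7 t C/yr.
τ = M / F = 322000 / 153.7 = 2095 yr.

2100 yr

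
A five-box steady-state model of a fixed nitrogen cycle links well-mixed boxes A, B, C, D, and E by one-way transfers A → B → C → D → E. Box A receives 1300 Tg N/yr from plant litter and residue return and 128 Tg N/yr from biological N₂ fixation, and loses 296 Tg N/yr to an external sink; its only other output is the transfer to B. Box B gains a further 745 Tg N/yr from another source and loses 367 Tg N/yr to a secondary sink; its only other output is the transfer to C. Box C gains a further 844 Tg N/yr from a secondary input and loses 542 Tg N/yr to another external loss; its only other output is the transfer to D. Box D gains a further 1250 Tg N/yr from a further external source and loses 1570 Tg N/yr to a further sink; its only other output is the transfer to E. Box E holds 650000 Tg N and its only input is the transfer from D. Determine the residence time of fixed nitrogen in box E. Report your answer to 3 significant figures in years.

436 yr

Box A: F(A→B) = (1300 + 128) − 296 = 1132.0 Tg N/yr.
Box B: F(B→C) = (1132.0 + 745) − 367 = 1510.0 Tg N/yr.
Box C: F(C→D) = (1510.0 + 844) − 542 = 1812.0 Tg N/yr.
Box D: F(D→E) = (1812.0 + 1250) − 1570 = 1492.0 Tg N/yr.
Box E throughput = its input = 1492.0 Tg N/yr; τ = 650000 / 1492.0 = 435.7 yr.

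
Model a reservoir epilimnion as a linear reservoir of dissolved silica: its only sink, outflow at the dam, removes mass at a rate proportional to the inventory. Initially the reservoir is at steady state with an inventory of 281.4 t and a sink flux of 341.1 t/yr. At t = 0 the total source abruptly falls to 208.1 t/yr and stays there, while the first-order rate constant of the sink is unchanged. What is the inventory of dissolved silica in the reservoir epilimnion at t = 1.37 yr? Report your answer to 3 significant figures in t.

The sink rate constant is k = F₀/M₀ = 341.1/281.4 = 1.212 yr⁻¹.
Solving dM/dt = F₁ − kM with M(0) = M₀ gives M(t) = F₁/k + (M₀ − F₁/k)·e^(−kt).
F₁/k = 208.1/1.212 = 171.68 t; kt = 1.212 × 1.37 = 1.661, e^(−kt) = 0.1900.
M(1.37) = 171.68 + (281.4 − 171.68) × 0.1900 = 171.68 + 20.85 = 192.53 t.

193 t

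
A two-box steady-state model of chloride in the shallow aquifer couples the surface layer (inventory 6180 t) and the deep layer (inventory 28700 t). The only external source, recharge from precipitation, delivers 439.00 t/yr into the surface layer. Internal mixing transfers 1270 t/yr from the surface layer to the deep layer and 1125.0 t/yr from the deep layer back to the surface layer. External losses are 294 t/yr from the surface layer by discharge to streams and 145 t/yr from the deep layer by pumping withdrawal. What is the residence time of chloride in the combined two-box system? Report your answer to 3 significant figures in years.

79.5 yr

Residence time in the combined system uses the total inventory and the total *external* removal — internal exchanges between the two boxes cancel.
M_total = 6180 + 28700 = 34880 t.
ΣF_external_out = 294 + 145 = 439.00 t/yr.
τ = M_total / ΣF_ext = 34880 / 439.00 = 79.45 yr.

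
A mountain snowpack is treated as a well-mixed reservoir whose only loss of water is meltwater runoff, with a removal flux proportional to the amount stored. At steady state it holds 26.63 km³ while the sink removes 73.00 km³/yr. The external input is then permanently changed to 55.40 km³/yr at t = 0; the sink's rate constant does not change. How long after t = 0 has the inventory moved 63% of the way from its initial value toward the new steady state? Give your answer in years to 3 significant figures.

τ = M₀/F₀ = 26.63/73.00 = 0.3648 yr.
The remaining gap fraction is e^(−t/τ); 63% covered ⇒ e^(−t/τ) = 0.370.
t = −τ ln(0.370) = 0.3648 × 0.9943 = 0.3627 yr.

0.363 yr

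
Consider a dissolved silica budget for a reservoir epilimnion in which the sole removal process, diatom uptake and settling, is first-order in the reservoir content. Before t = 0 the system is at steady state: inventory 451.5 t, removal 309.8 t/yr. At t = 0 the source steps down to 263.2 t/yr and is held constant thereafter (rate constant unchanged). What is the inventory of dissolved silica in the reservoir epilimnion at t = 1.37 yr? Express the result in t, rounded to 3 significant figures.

410 t

Residence time τ = M₀/F₀ = 1.457 yr. The eventual steady state is M_∞ = M₀·(F₁/F₀) = 451.5 × 263.2/309.8 = 383.59 t.
The anomaly ΔM(t) = M(t) − M_∞ decays as ΔM₀·e^(−t/τ) with ΔM₀ = 451.5 − 383.59 = 67.91 t.
At t = 1.37 yr, e^(−t/τ) = e^(−0.9400) = 0.3906, so ΔM = 26.53 t and M = 383.59 + 26.53 = 410.11 t.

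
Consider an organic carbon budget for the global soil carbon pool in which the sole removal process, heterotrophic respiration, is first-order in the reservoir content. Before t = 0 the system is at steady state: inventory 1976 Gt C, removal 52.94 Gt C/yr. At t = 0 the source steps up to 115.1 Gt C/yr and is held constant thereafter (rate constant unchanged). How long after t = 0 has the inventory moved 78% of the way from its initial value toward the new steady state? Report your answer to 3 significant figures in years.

τ = M₀/F₀ = 1976/52.94 = 37.33 yr.
The remaining gap fraction is e^(−t/τ); 78% covered ⇒ e^(−t/τ) = 0.220.
t = −τ ln(0.220) = 37.33 × 1.514 = 56.52 yr.

56.5 yr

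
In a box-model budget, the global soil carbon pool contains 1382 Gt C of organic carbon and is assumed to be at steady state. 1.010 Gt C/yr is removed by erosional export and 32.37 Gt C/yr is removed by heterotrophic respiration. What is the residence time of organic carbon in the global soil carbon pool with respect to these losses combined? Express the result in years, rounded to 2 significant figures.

41 yr

Total removal = 1.010 + 32.37 = 33.380 Gt C/yr.
τ = M / ΣF_out = 1382 / 33.380 = 41.40 yr.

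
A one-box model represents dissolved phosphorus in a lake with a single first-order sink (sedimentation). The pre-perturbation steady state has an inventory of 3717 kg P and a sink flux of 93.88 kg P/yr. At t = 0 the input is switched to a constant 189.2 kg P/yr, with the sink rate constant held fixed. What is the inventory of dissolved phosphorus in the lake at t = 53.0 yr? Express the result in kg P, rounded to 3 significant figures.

Residence time τ = M₀/F₀ = 39.59 yr. The eventual steady state is M_∞ = M₀·(F₁/F₀) = 3717 × 189.2/93.88 = 7491.0 kg P.
The anomaly ΔM(t) = M(t) − M_∞ decays as ΔM₀·e^(−t/τ) with ΔM₀ = 3717 − 7491.0 = −3774 kg P.
At t = 53.0 yr, e^(−t/τ) = e^(−1.339) = 0.2622, so ΔM = −989.6 kg P and M = 7491.0 − 989.6 = 6501.4 kg P.

6500 kg P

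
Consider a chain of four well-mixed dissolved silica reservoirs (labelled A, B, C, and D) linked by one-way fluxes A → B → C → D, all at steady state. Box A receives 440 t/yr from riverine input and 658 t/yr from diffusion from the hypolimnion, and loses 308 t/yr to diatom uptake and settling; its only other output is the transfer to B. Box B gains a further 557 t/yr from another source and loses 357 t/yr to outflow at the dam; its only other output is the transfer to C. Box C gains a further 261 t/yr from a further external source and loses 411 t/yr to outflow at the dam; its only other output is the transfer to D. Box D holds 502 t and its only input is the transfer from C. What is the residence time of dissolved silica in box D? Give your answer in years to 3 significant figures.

Box A: F(A→B) = (440 + 658) − 308 = 790.00 t/yr.
Box B: F(B→C) = (790.00 + 557) − 357 = 990.00 t/yr.
Box C: F(C→D) = (990.00 + 261) − 411 = 840.00 t/yr.
Box D throughput = its input = 840.00 t/yr; τ = 502 / 840.00 = 0.5976 yr.

0.598 yr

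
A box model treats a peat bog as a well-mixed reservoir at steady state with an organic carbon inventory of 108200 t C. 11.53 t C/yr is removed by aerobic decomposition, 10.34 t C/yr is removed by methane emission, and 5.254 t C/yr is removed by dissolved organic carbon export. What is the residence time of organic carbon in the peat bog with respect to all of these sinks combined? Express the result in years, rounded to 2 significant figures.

Total removal flux = 11.53 + 10.34 + 5.254 = 27.124 t C/yr.
τ = M / ΣF_out = 108200 / 27.124 = 3989 yr.

4000 yr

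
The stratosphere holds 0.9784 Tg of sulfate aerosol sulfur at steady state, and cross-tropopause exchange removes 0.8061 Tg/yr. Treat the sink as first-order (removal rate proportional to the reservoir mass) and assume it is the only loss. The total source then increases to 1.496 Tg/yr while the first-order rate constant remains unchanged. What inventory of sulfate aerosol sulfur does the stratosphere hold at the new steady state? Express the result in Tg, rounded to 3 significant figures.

1.82 Tg

Rate constant k = F/M = 0.8061 / 0.9784 = 0.8239 yr⁻¹.
At the new steady state, source = k·M_new ⇒ M_new = 1.496 / 0.8239 = 1.816 Tg.
(Equivalently M_new = M × F_new/F_old = 0.9784 × 1.496/0.8061.)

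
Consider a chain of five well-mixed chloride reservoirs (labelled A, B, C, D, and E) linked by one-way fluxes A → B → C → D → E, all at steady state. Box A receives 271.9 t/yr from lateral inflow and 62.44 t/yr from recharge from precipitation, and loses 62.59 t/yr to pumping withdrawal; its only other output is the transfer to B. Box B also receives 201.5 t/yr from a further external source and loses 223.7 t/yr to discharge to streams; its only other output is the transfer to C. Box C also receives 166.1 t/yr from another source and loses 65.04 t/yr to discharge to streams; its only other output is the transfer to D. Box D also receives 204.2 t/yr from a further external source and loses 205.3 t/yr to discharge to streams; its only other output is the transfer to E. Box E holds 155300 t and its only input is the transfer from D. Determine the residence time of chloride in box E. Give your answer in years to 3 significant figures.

444 yr

Box A: F(A→B) = (271.9 + 62.44) − 62.59 = 271.75 t/yr.
Box B: F(B→C) = (271.75 + 201.5) − 223.7 = 249.55 t/yr.
Box C: F(C→D) = (249.55 + 166.1) − 65.04 = 350.61 t/yr.
Box D: F(D→E) = (350.61 + 204.2) − 205.3 = 349.51 t/yr.
Box E throughput = its input = 349.51 t/yr; τ = 155300 / 349.51 = 444.3 yr.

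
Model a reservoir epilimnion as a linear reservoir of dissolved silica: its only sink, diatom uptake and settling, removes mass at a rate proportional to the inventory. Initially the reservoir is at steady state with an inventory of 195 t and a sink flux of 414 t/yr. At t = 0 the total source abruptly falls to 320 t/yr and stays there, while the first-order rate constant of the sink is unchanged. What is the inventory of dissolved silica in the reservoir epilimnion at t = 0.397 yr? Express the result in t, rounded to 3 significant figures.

170 t

Residence time τ = M₀/F₀ = 0.4710 yr. The eventual steady state is M_∞ = M₀·(F₁/F₀) = 195 × 320/414 = 150.72 t.
The anomaly ΔM(t) = M(t) − M_∞ decays as ΔM₀·e^(−t/τ) with ΔM₀ = 195 − 150.72 = 44.28 t.
At t = 0.397 yr, e^(−t/τ) = e^(−0.8429) = 0.4305, so ΔM = 19.06 t and M = 150.72 + 19.06 = 169.78 t.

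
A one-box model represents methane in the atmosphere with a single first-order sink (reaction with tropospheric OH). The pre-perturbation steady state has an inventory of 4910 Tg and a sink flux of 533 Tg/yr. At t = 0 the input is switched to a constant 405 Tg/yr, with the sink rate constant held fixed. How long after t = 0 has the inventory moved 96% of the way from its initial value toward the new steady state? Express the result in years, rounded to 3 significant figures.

τ = M₀/F₀ = 4910/533 = 9.212 yr.
The remaining gap fraction is e^(−t/τ); 96% covered ⇒ e^(−t/τ) = 0.0400.
t = −τ ln(0.0400) = 9.212 × 3.219 = 29.65 yr.

29.7 yr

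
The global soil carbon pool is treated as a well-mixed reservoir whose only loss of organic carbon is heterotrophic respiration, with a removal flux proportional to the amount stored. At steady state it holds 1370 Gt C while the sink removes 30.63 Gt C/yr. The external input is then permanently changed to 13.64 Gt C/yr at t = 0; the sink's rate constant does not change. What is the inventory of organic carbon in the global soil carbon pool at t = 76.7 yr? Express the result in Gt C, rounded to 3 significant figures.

747 Gt C

The sink rate constant is k = F₀/M₀ = 30.63/1370 = 0.02236 yr⁻¹.
Solving dM/dt = F₁ − kM with M(0) = M₀ gives M(t) = F₁/k + (M₀ − F₁/k)·e^(−kt).
F₁/k = 13.64/0.02236 = 610.08 Gt C; kt = 0.02236 × 76.7 = 1.715, e^(−kt) = 0.1800.
M(76.7) = 610.08 + (1370 − 610.08) × 0.1800 = 610.08 + 136.8 = 746.86 Gt C.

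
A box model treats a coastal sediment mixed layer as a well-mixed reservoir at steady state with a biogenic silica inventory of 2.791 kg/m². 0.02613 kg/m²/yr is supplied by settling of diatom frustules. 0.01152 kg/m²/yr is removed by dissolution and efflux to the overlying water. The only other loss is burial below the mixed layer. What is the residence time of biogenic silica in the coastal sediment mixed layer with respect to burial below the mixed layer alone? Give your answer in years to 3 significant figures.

191 yr

At steady state ΣF_in = ΣF_out.
ΣF_in = 0.026130 kg/m²/yr.
Burial below the mixed layer flux = ΣF_in − (0.01152) = 0.026130 − 0.01152 = 0.01461 kg/m²/yr.
τ = M / F = 2.791 / 0.01461 = 191.0 yr.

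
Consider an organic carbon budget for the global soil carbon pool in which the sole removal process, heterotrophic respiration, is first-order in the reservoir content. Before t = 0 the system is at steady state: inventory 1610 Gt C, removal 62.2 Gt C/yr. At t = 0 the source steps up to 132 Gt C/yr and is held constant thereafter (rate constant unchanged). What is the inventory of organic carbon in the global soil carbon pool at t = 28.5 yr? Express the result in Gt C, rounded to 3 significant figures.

Residence time τ = M₀/F₀ = 25.88 yr. The eventual steady state is M_∞ = M₀·(F₁/F₀) = 1610 × 132/62.2 = 3416.7 Gt C.
The anomaly ΔM(t) = M(t) − M_∞ decays as ΔM₀·e^(−t/τ) with ΔM₀ = 1610 − 3416.7 = −1807 Gt C.
At t = 28.5 yr, e^(−t/τ) = e^(−1.101) = 0.3325, so ΔM = −600.8 Gt C and M = 3416.7 − 600.8 = 2816.0 Gt C.

2820 Gt C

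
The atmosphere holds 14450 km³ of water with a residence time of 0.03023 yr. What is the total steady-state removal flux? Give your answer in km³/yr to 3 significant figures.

F = M / τ = 14450 / 0.03023 = 478000 km³/yr.

478000 km³/yr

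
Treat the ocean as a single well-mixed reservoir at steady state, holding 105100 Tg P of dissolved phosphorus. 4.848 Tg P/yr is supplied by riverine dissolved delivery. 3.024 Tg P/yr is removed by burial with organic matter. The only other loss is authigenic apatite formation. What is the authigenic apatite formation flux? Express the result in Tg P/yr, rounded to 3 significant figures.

1.82 Tg P/yr

At steady state ΣF_in = ΣF_out.
ΣF_in = 4.8480 Tg P/yr.
Authigenic apatite formation flux = ΣF_in − (3.024) = 4.8480 − 3.024 = 1.824 Tg P/yr.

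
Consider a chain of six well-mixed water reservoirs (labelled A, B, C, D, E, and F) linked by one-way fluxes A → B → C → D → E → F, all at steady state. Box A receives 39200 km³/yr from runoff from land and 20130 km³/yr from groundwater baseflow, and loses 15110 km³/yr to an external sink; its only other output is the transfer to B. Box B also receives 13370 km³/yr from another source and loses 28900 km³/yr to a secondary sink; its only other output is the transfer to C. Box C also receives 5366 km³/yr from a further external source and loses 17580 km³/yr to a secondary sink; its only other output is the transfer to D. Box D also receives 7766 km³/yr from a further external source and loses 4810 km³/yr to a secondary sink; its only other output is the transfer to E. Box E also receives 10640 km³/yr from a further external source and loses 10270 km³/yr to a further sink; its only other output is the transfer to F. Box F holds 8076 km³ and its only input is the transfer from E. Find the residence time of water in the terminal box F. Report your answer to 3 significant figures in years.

0.408 yr

Box A: F(A→B) = (39200 + 20130) − 15110 = 44220 km³/yr.
Box B: F(B→C) = (44220 + 13370) − 28900 = 28690 km³/yr.
Box C: F(C→D) = (28690 + 5366) − 17580 = 16476 km³/yr.
Box D: F(D→E) = (16476 + 7766) − 4810 = 19432 km³/yr.
Box E: F(E→F) = (19432 + 10640) − 10270 = 19802 km³/yr.
Box F throughput = its input = 19802 km³/yr; τ = 8076 / 19802 = 0.4078 yr.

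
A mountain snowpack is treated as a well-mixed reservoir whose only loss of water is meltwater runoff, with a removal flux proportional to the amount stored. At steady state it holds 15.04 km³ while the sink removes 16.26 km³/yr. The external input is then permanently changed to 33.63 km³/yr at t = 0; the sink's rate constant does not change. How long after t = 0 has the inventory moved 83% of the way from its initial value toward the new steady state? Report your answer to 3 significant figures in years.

τ = M₀/F₀ = 15.04/16.26 = 0.9250 yr.
The remaining gap fraction is e^(−t/τ); 83% covered ⇒ e^(−t/τ) = 0.170.
t = −τ ln(0.170) = 0.9250 × 1.772 = 1.639 yr.

1.64 yr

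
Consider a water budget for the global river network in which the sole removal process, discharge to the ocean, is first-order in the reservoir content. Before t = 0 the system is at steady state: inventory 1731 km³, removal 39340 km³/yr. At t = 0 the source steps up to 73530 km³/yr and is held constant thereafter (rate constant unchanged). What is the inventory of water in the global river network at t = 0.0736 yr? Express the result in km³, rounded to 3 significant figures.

Residence time τ = M₀/F₀ = 0.04400 yr. The eventual steady state is M_∞ = M₀·(F₁/F₀) = 1731 × 73530/39340 = 3235.4 km³.
The anomaly ΔM(t) = M(t) − M_∞ decays as ΔM₀·e^(−t/τ) with ΔM₀ = 1731 − 3235.4 = −1504 km³.
At t = 0.0736 yr, e^(−t/τ) = e^(−1.673) = 0.1877, so ΔM = −282.4 km³ and M = 3235.4 − 282.4 = 2953.0 km³.

2950 km³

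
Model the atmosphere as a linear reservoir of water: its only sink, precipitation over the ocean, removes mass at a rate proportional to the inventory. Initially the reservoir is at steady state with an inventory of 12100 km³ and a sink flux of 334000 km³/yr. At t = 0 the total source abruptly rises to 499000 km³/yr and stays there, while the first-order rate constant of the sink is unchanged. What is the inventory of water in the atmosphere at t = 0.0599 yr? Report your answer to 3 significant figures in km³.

16900 km³

Residence time τ = M₀/F₀ = 0.03623 yr. The eventual steady state is M_∞ = M₀·(F₁/F₀) = 12100 × 499000/334000 = 18078 km³.
The anomaly ΔM(t) = M(t) − M_∞ decays as ΔM₀·e^(−t/τ) with ΔM₀ = 12100 − 18078 = −5978 km³.
At t = 0.0599 yr, e^(−t/τ) = e^(−1.653) = 0.1914, so ΔM = −1144 km³ and M = 18078 − 1144 = 16933 km³.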